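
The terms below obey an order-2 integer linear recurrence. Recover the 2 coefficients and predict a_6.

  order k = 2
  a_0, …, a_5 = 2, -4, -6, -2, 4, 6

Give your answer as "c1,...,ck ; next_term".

1,-1 ; 2

  a_2 = 1·-4 + -1·2 = -6
  a_3 = 1·-6 + -1·-4 = -2
  a_4 = 1·-2 + -1·-6 = 4
  a_5 = 1·4 + -1·-2 = 6
  a_6 = 1·6 + -1·4 = 2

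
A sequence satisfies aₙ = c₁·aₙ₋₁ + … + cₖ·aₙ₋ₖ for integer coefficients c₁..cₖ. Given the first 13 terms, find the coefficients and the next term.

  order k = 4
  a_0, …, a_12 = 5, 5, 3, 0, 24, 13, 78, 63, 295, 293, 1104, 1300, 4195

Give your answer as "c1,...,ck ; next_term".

  a_4 = 0·0 + 3·3 + 1·5 + 2·5 = 24
  a_5 = 0·24 + 3·0 + 1·3 + 2·5 = 13
  a_6 = 0·13 + 3·24 + 1·0 + 2·3 = 78
  a_7 = 0·78 + 3·13 + 1·24 + 2·0 = 63
  a_8 = 0·63 + 3·78 + 1·13 + 2·24 = 295
  a_9 = 0·295 + 3·63 + 1·78 + 2·13 = 293
  a_10 = 0·293 + 3·295 + 1·63 + 2·78 = 1104
  a_11 = 0·1104 + 3·293 + 1·295 + 2·63 = 1300
  a_12 = 0·1300 + 3·1104 + 1·293 + 2·295 = 4195
  a_13 = 0·4195 + 3·1300 + 1·1104 + 2·293 = 5590

0,3,1,2 ; 5590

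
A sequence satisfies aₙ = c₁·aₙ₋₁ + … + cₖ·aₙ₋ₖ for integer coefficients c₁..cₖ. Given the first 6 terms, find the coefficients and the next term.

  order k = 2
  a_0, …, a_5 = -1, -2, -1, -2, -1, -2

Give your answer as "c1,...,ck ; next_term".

0,1 ; -1

  a_2 = 0·-2 + 1·-1 = -1
  a_3 = 0·-1 + 1·-2 = -2
  a_4 = 0·-2 + 1·-1 = -1
  a_5 = 0·-1 + 1·-2 = -2
  a_6 = 0·-2 + 1·-1 = -1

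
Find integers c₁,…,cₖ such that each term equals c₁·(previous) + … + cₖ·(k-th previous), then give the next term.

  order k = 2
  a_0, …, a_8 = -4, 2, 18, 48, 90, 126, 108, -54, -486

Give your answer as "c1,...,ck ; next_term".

  a_2 = 3·2 + -3·-4 = 18
  a_3 = 3·18 + -3·2 = 48
  a_4 = 3·48 + -3·18 = 90
  a_5 = 3·90 + -3·48 = 126
  a_6 = 3·126 + -3·90 = 108
  a_7 = 3·108 + -3·126 = -54
  a_8 = 3·-54 + -3·108 = -486
  a_9 = 3·-486 + -3·-54 = -1296

3,-3 ; -1296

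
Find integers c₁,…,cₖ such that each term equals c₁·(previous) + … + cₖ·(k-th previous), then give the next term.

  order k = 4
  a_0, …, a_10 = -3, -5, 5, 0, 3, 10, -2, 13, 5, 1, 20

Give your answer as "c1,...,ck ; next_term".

0,1,1,-1 ; -7

  a_4 = 0·0 + 1·5 + 1·-5 + -1·-3 = 3
  a_5 = 0·3 + 1·0 + 1·5 + -1·-5 = 10
  a_6 = 0·10 + 1·3 + 1·0 + -1·5 = -2
  a_7 = 0·-2 + 1·10 + 1·3 + -1·0 = 13
  a_8 = 0·13 + 1·-2 + 1·10 + -1·3 = 5
  a_9 = 0·5 + 1·13 + 1·-2 + -1·10 = 1
  a_10 = 0·1 + 1·5 + 1·13 + -1·-2 = 20
  a_11 = 0·20 + 1·1 + 1·5 + -1·13 = -7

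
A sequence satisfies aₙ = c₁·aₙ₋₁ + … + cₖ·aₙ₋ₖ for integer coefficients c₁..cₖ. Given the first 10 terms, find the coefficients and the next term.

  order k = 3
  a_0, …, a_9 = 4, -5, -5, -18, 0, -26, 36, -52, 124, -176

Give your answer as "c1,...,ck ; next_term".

0,2,-2 ; 352

  a_3 = 0·-5 + 2·-5 + -2·4 = -18
  a_4 = 0·-18 + 2·-5 + -2·-5 = 0
  a_5 = 0·0 + 2·-18 + -2·-5 = -26
  a_6 = 0·-26 + 2·0 + -2·-18 = 36
  a_7 = 0·36 + 2·-26 + -2·0 = -52
  a_8 = 0·-52 + 2·36 + -2·-26 = 124
  a_9 = 0·124 + 2·-52 + -2·36 = -176
  a_10 = 0·-176 + 2·124 + -2·-52 = 352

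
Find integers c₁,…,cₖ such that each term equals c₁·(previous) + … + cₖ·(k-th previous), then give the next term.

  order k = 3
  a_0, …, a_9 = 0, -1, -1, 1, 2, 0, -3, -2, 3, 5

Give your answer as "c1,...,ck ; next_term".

0,-1,-1 ; -1

  a_3 = 0·-1 + -1·-1 + -1·0 = 1
  a_4 = 0·1 + -1·-1 + -1·-1 = 2
  a_5 = 0·2 + -1·1 + -1·-1 = 0
  a_6 = 0·0 + -1·2 + -1·1 = -3
  a_7 = 0·-3 + -1·0 + -1·2 = -2
  a_8 = 0·-2 + -1·-3 + -1·0 = 3
  a_9 = 0·3 + -1·-2 + -1·-3 = 5
  a_10 = 0·5 + -1·3 + -1·-2 = -1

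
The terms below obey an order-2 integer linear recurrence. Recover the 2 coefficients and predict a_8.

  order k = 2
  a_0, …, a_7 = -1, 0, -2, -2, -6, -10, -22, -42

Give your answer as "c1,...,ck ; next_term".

  a_2 = 1·0 + 2·-1 = -2
  a_3 = 1·-2 + 2·0 = -2
  a_4 = 1·-2 + 2·-2 = -6
  a_5 = 1·-6 + 2·-2 = -10
  a_6 = 1·-10 + 2·-6 = -22
  a_7 = 1·-22 + 2·-10 = -42
  a_8 = 1·-42 + 2·-22 = -86

1,2 ; -86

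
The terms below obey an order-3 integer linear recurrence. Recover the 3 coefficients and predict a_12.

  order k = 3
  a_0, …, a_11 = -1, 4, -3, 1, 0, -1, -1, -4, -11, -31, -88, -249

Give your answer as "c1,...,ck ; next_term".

2,2,1 ; -705

  a_3 = 2·-3 + 2·4 + 1·-1 = 1
  a_4 = 2·1 + 2·-3 + 1·4 = 0
  a_5 = 2·0 + 2·1 + 1·-3 = -1
  a_6 = 2·-1 + 2·0 + 1·1 = -1
  a_7 = 2·-1 + 2·-1 + 1·0 = -4
  a_8 = 2·-4 + 2·-1 + 1·-1 = -11
  a_9 = 2·-11 + 2·-4 + 1·-1 = -31
  a_10 = 2·-31 + 2·-11 + 1·-4 = -88
  a_11 = 2·-88 + 2·-31 + 1·-11 = -249
  a_12 = 2·-249 + 2·-88 + 1·-31 = -705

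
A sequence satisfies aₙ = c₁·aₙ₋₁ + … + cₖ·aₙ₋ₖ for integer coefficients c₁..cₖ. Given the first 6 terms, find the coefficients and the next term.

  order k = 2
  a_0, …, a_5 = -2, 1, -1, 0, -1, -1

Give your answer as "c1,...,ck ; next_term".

  a_2 = 1·1 + 1·-2 = -1
  a_3 = 1·-1 + 1·1 = 0
  a_4 = 1·0 + 1·-1 = -1
  a_5 = 1·-1 + 1·0 = -1
  a_6 = 1·-1 + 1·-1 = -2

1,1 ; -2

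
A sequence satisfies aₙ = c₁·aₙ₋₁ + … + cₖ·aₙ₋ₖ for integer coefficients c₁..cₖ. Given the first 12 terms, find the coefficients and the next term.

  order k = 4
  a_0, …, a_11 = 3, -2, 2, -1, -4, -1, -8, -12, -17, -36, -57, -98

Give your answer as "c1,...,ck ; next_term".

  a_4 = 1·-1 + 1·2 + 1·-2 + -1·3 = -4
  a_5 = 1·-4 + 1·-1 + 1·2 + -1·-2 = -1
  a_6 = 1·-1 + 1·-4 + 1·-1 + -1·2 = -8
  a_7 = 1·-8 + 1·-1 + 1·-4 + -1·-1 = -12
  a_8 = 1·-12 + 1·-8 + 1·-1 + -1·-4 = -17
  a_9 = 1·-17 + 1·-12 + 1·-8 + -1·-1 = -36
  a_10 = 1·-36 + 1·-17 + 1·-12 + -1·-8 = -57
  a_11 = 1·-57 + 1·-36 + 1·-17 + -1·-12 = -98
  a_12 = 1·-98 + 1·-57 + 1·-36 + -1·-17 = -174

1,1,1,-1 ; -174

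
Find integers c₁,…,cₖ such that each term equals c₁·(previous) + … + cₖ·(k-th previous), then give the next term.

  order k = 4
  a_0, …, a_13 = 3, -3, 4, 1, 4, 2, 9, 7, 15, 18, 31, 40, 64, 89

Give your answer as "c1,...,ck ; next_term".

  a_4 = 0·1 + 1·4 + 1·-3 + 1·3 = 4
  a_5 = 0·4 + 1·1 + 1·4 + 1·-3 = 2
  a_6 = 0·2 + 1·4 + 1·1 + 1·4 = 9
  a_7 = 0·9 + 1·2 + 1·4 + 1·1 = 7
  a_8 = 0·7 + 1·9 + 1·2 + 1·4 = 15
  a_9 = 0·15 + 1·7 + 1·9 + 1·2 = 18
  a_10 = 0·18 + 1·15 + 1·7 + 1·9 = 31
  a_11 = 0·31 + 1·18 + 1·15 + 1·7 = 40
  a_12 = 0·40 + 1·31 + 1·18 + 1·15 = 64
  a_13 = 0·64 + 1·40 + 1·31 + 1·18 = 89
  a_14 = 0·89 + 1·64 + 1·40 + 1·31 = 135

0,1,1,1 ; 135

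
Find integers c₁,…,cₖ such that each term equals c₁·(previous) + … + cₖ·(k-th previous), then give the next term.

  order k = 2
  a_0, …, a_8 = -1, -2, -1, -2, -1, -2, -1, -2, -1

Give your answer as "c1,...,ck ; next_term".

0,1 ; -2

  a_2 = 0·-2 + 1·-1 = -1
  a_3 = 0·-1 + 1·-2 = -2
  a_4 = 0·-2 + 1·-1 = -1
  a_5 = 0·-1 + 1·-2 = -2
  a_6 = 0·-2 + 1·-1 = -1
  a_7 = 0·-1 + 1·-2 = -2
  a_8 = 0·-2 + 1·-1 = -1
  a_9 = 0·-1 + 1·-2 = -2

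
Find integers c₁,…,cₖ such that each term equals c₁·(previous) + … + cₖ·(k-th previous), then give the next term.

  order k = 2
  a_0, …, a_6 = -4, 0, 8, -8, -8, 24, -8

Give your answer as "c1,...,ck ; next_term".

  a_2 = -1·0 + -2·-4 = 8
  a_3 = -1·8 + -2·0 = -8
  a_4 = -1·-8 + -2·8 = -8
  a_5 = -1·-8 + -2·-8 = 24
  a_6 = -1·24 + -2·-8 = -8
  a_7 = -1·-8 + -2·24 = -40

-1,-2 ; -40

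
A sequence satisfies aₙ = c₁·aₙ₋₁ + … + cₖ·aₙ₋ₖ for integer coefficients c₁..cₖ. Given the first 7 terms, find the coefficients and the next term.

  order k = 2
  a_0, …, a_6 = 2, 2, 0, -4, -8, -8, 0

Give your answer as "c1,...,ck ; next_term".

  a_2 = 2·2 + -2·2 = 0
  a_3 = 2·0 + -2·2 = -4
  a_4 = 2·-4 + -2·0 = -8
  a_5 = 2·-8 + -2·-4 = -8
  a_6 = 2·-8 + -2·-8 = 0
  a_7 = 2·0 + -2·-8 = 16

2,-2 ; 16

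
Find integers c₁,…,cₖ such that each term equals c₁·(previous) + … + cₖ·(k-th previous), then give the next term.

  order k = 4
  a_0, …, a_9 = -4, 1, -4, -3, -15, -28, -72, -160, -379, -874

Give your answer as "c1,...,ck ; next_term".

  a_4 = 2·-3 + 1·-4 + -1·1 + 1·-4 = -15
  a_5 = 2·-15 + 1·-3 + -1·-4 + 1·1 = -28
  a_6 = 2·-28 + 1·-15 + -1·-3 + 1·-4 = -72
  a_7 = 2·-72 + 1·-28 + -1·-15 + 1·-3 = -160
  a_8 = 2·-160 + 1·-72 + -1·-28 + 1·-15 = -379
  a_9 = 2·-379 + 1·-160 + -1·-72 + 1·-28 = -874
  a_10 = 2·-874 + 1·-379 + -1·-160 + 1·-72 = -2039

2,1,-1,1 ; -2039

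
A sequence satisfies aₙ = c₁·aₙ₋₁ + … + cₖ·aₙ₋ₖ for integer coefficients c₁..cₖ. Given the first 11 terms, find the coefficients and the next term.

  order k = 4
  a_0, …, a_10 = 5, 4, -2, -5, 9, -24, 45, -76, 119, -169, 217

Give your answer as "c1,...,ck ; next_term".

  a_4 = -2·-5 + 0·-2 + 1·4 + -1·5 = 9
  a_5 = -2·9 + 0·-5 + 1·-2 + -1·4 = -24
  a_6 = -2·-24 + 0·9 + 1·-5 + -1·-2 = 45
  a_7 = -2·45 + 0·-24 + 1·9 + -1·-5 = -76
  a_8 = -2·-76 + 0·45 + 1·-24 + -1·9 = 119
  a_9 = -2·119 + 0·-76 + 1·45 + -1·-24 = -169
  a_10 = -2·-169 + 0·119 + 1·-76 + -1·45 = 217
  a_11 = -2·217 + 0·-169 + 1·119 + -1·-76 = -239

-2,0,1,-1 ; -239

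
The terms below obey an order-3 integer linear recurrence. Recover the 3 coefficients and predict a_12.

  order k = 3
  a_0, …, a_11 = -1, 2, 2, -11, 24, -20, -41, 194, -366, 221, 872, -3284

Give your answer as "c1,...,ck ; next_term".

-2,-2,3 ; 5487

  a_3 = -2·2 + -2·2 + 3·-1 = -11
  a_4 = -2·-11 + -2·2 + 3·2 = 24
  a_5 = -2·24 + -2·-11 + 3·2 = -20
  a_6 = -2·-20 + -2·24 + 3·-11 = -41
  a_7 = -2·-41 + -2·-20 + 3·24 = 194
  a_8 = -2·194 + -2·-41 + 3·-20 = -366
  a_9 = -2·-366 + -2·194 + 3·-41 = 221
  a_10 = -2·221 + -2·-366 + 3·194 = 872
  a_11 = -2·872 + -2·221 + 3·-366 = -3284
  a_12 = -2·-3284 + -2·872 + 3·221 = 5487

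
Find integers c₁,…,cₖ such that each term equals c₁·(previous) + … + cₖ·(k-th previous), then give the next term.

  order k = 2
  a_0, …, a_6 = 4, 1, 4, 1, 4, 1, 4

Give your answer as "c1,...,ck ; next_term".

0,1 ; 1

  a_2 = 0·1 + 1·4 = 4
  a_3 = 0·4 + 1·1 = 1
  a_4 = 0·1 + 1·4 = 4
  a_5 = 0·4 + 1·1 = 1
  a_6 = 0·1 + 1·4 = 4
  a_7 = 0·4 + 1·1 = 1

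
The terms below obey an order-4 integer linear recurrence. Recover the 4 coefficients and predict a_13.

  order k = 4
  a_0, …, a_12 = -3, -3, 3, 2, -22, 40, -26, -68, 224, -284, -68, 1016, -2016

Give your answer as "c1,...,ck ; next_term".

-2,-2,2,2 ; 1296

  a_4 = -2·2 + -2·3 + 2·-3 + 2·-3 = -22
  a_5 = -2·-22 + -2·2 + 2·3 + 2·-3 = 40
  a_6 = -2·40 + -2·-22 + 2·2 + 2·3 = -26
  a_7 = -2·-26 + -2·40 + 2·-22 + 2·2 = -68
  a_8 = -2·-68 + -2·-26 + 2·40 + 2·-22 = 224
  a_9 = -2·224 + -2·-68 + 2·-26 + 2·40 = -284
  a_10 = -2·-284 + -2·224 + 2·-68 + 2·-26 = -68
  a_11 = -2·-68 + -2·-284 + 2·224 + 2·-68 = 1016
  a_12 = -2·1016 + -2·-68 + 2·-284 + 2·224 = -2016
  a_13 = -2·-2016 + -2·1016 + 2·-68 + 2·-284 = 1296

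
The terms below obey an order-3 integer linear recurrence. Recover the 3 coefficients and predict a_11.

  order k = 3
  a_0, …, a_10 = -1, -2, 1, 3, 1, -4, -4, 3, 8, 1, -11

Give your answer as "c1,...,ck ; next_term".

0,-1,-1 ; -9

  a_3 = 0·1 + -1·-2 + -1·-1 = 3
  a_4 = 0·3 + -1·1 + -1·-2 = 1
  a_5 = 0·1 + -1·3 + -1·1 = -4
  a_6 = 0·-4 + -1·1 + -1·3 = -4
  a_7 = 0·-4 + -1·-4 + -1·1 = 3
  a_8 = 0·3 + -1·-4 + -1·-4 = 8
  a_9 = 0·8 + -1·3 + -1·-4 = 1
  a_10 = 0·1 + -1·8 + -1·3 = -11
  a_11 = 0·-11 + -1·1 + -1·8 = -9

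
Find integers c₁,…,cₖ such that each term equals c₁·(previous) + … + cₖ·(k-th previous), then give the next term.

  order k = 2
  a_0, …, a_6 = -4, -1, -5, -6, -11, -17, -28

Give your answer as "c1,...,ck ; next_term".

1,1 ; -45

  a_2 = 1·-1 + 1·-4 = -5
  a_3 = 1·-5 + 1·-1 = -6
  a_4 = 1·-6 + 1·-5 = -11
  a_5 = 1·-11 + 1·-6 = -17
  a_6 = 1·-17 + 1·-11 = -28
  a_7 = 1·-28 + 1·-17 = -45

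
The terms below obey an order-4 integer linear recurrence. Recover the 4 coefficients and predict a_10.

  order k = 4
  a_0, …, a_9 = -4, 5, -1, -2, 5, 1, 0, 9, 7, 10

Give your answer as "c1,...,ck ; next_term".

0,1,2,1 ; 25

  a_4 = 0·-2 + 1·-1 + 2·5 + 1·-4 = 5
  a_5 = 0·5 + 1·-2 + 2·-1 + 1·5 = 1
  a_6 = 0·1 + 1·5 + 2·-2 + 1·-1 = 0
  a_7 = 0·0 + 1·1 + 2·5 + 1·-2 = 9
  a_8 = 0·9 + 1·0 + 2·1 + 1·5 = 7
  a_9 = 0·7 + 1·9 + 2·0 + 1·1 = 10
  a_10 = 0·10 + 1·7 + 2·9 + 1·0 = 25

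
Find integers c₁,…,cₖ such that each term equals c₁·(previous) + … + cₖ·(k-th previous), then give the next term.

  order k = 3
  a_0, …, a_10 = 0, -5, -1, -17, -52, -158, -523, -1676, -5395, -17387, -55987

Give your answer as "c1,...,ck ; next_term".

  a_3 = 2·-1 + 3·-5 + 3·0 = -17
  a_4 = 2·-17 + 3·-1 + 3·-5 = -52
  a_5 = 2·-52 + 3·-17 + 3·-1 = -158
  a_6 = 2·-158 + 3·-52 + 3·-17 = -523
  a_7 = 2·-523 + 3·-158 + 3·-52 = -1676
  a_8 = 2·-1676 + 3·-523 + 3·-158 = -5395
  a_9 = 2·-5395 + 3·-1676 + 3·-523 = -17387
  a_10 = 2·-17387 + 3·-5395 + 3·-1676 = -55987
  a_11 = 2·-55987 + 3·-17387 + 3·-5395 = -180320

2,3,3 ; -180320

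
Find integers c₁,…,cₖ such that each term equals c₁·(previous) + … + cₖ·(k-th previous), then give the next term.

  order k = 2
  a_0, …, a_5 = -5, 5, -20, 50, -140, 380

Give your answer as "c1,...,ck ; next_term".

  a_2 = -2·5 + 2·-5 = -20
  a_3 = -2·-20 + 2·5 = 50
  a_4 = -2·50 + 2·-20 = -140
  a_5 = -2·-140 + 2·50 = 380
  a_6 = -2·380 + 2·-140 = -1040

-2,2 ; -1040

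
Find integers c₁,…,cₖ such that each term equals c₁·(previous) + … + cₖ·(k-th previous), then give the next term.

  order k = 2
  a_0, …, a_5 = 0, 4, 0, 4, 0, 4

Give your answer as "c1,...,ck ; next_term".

  a_2 = 0·4 + 1·0 = 0
  a_3 = 0·0 + 1·4 = 4
  a_4 = 0·4 + 1·0 = 0
  a_5 = 0·0 + 1·4 = 4
  a_6 = 0·4 + 1·0 = 0

0,1 ; 0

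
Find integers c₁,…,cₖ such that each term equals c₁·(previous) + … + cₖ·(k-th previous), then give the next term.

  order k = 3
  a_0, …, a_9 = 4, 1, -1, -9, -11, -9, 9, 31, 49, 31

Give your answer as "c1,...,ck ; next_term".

  a_3 = 1·-1 + 0·1 + -2·4 = -9
  a_4 = 1·-9 + 0·-1 + -2·1 = -11
  a_5 = 1·-11 + 0·-9 + -2·-1 = -9
  a_6 = 1·-9 + 0·-11 + -2·-9 = 9
  a_7 = 1·9 + 0·-9 + -2·-11 = 31
  a_8 = 1·31 + 0·9 + -2·-9 = 49
  a_9 = 1·49 + 0·31 + -2·9 = 31
  a_10 = 1·31 + 0·49 + -2·31 = -31

1,0,-2 ; -31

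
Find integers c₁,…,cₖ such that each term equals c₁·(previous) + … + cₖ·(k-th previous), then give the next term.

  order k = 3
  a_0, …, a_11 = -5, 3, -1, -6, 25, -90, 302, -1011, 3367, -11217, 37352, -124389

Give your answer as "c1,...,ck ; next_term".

  a_3 = -3·-1 + 2·3 + 3·-5 = -6
  a_4 = -3·-6 + 2·-1 + 3·3 = 25
  a_5 = -3·25 + 2·-6 + 3·-1 = -90
  a_6 = -3·-90 + 2·25 + 3·-6 = 302
  a_7 = -3·302 + 2·-90 + 3·25 = -1011
  a_8 = -3·-1011 + 2·302 + 3·-90 = 3367
  a_9 = -3·3367 + 2·-1011 + 3·302 = -11217
  a_10 = -3·-11217 + 2·3367 + 3·-1011 = 37352
  a_11 = -3·37352 + 2·-11217 + 3·3367 = -124389
  a_12 = -3·-124389 + 2·37352 + 3·-11217 = 414220

-3,2,3 ; 414220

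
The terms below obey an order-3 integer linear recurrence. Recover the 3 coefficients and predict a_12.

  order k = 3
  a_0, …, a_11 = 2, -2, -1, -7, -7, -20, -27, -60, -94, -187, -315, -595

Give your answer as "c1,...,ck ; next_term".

  a_3 = 1·-1 + 2·-2 + -1·2 = -7
  a_4 = 1·-7 + 2·-1 + -1·-2 = -7
  a_5 = 1·-7 + 2·-7 + -1·-1 = -20
  a_6 = 1·-20 + 2·-7 + -1·-7 = -27
  a_7 = 1·-27 + 2·-20 + -1·-7 = -60
  a_8 = 1·-60 + 2·-27 + -1·-20 = -94
  a_9 = 1·-94 + 2·-60 + -1·-27 = -187
  a_10 = 1·-187 + 2·-94 + -1·-60 = -315
  a_11 = 1·-315 + 2·-187 + -1·-94 = -595
  a_12 = 1·-595 + 2·-315 + -1·-187 = -1038

1,2,-1 ; -1038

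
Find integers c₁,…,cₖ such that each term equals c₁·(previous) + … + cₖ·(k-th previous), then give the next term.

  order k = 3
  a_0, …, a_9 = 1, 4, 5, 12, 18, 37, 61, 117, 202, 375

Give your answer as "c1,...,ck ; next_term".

  a_3 = 1·5 + 2·4 + -1·1 = 12
  a_4 = 1·12 + 2·5 + -1·4 = 18
  a_5 = 1·18 + 2·12 + -1·5 = 37
  a_6 = 1·37 + 2·18 + -1·12 = 61
  a_7 = 1·61 + 2·37 + -1·18 = 117
  a_8 = 1·117 + 2·61 + -1·37 = 202
  a_9 = 1·202 + 2·117 + -1·61 = 375
  a_10 = 1·375 + 2·202 + -1·117 = 662

1,2,-1 ; 662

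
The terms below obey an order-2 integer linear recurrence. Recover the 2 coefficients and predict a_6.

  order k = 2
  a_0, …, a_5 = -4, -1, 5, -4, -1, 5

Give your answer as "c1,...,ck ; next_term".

  a_2 = -1·-1 + -1·-4 = 5
  a_3 = -1·5 + -1·-1 = -4
  a_4 = -1·-4 + -1·5 = -1
  a_5 = -1·-1 + -1·-4 = 5
  a_6 = -1·5 + -1·-1 = -4

-1,-1 ; -4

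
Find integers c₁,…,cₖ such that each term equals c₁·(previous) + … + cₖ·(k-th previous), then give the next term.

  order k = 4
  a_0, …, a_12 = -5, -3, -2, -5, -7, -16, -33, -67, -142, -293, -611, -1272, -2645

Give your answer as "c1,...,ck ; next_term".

  a_4 = 1·-5 + 2·-2 + 1·-3 + -1·-5 = -7
  a_5 = 1·-7 + 2·-5 + 1·-2 + -1·-3 = -16
  a_6 = 1·-16 + 2·-7 + 1·-5 + -1·-2 = -33
  a_7 = 1·-33 + 2·-16 + 1·-7 + -1·-5 = -67
  a_8 = 1·-67 + 2·-33 + 1·-16 + -1·-7 = -142
  a_9 = 1·-142 + 2·-67 + 1·-33 + -1·-16 = -293
  a_10 = 1·-293 + 2·-142 + 1·-67 + -1·-33 = -611
  a_11 = 1·-611 + 2·-293 + 1·-142 + -1·-67 = -1272
  a_12 = 1·-1272 + 2·-611 + 1·-293 + -1·-142 = -2645
  a_13 = 1·-2645 + 2·-1272 + 1·-611 + -1·-293 = -5507

1,2,1,-1 ; -5507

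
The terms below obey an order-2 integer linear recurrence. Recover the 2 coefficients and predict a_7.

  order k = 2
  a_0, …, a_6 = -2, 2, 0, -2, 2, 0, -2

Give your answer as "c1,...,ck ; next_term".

-1,-1 ; 2

  a_2 = -1·2 + -1·-2 = 0
  a_3 = -1·0 + -1·2 = -2
  a_4 = -1·-2 + -1·0 = 2
  a_5 = -1·2 + -1·-2 = 0
  a_6 = -1·0 + -1·2 = -2
  a_7 = -1·-2 + -1·0 = 2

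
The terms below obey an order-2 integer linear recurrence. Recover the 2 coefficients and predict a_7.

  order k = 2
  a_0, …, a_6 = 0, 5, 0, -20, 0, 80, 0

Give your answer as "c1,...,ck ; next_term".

  a_2 = 0·5 + -4·0 = 0
  a_3 = 0·0 + -4·5 = -20
  a_4 = 0·-20 + -4·0 = 0
  a_5 = 0·0 + -4·-20 = 80
  a_6 = 0·80 + -4·0 = 0
  a_7 = 0·0 + -4·80 = -320

0,-4 ; -320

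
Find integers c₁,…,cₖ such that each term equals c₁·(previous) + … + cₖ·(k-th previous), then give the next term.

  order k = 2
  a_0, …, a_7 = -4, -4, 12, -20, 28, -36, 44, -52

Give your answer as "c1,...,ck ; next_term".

-2,-1 ; 60

  a_2 = -2·-4 + -1·-4 = 12
  a_3 = -2·12 + -1·-4 = -20
  a_4 = -2·-20 + -1·12 = 28
  a_5 = -2·28 + -1·-20 = -36
  a_6 = -2·-36 + -1·28 = 44
  a_7 = -2·44 + -1·-36 = -52
  a_8 = -2·-52 + -1·44 = 60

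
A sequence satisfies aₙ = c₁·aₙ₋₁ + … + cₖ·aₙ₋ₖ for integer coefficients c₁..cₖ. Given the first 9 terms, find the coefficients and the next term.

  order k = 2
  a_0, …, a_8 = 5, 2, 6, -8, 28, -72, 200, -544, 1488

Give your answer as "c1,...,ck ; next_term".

-2,2 ; -4064

  a_2 = -2·2 + 2·5 = 6
  a_3 = -2·6 + 2·2 = -8
  a_4 = -2·-8 + 2·6 = 28
  a_5 = -2·28 + 2·-8 = -72
  a_6 = -2·-72 + 2·28 = 200
  a_7 = -2·200 + 2·-72 = -544
  a_8 = -2·-544 + 2·200 = 1488
  a_9 = -2·1488 + 2·-544 = -4064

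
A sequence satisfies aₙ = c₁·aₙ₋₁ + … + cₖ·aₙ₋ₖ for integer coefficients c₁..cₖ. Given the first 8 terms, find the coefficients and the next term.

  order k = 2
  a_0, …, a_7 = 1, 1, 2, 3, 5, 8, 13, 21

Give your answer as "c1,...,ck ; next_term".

1,1 ; 34

  a_2 = 1·1 + 1·1 = 2
  a_3 = 1·2 + 1·1 = 3
  a_4 = 1·3 + 1·2 = 5
  a_5 = 1·5 + 1·3 = 8
  a_6 = 1·8 + 1·5 = 13
  a_7 = 1·13 + 1·8 = 21
  a_8 = 1·21 + 1·13 = 34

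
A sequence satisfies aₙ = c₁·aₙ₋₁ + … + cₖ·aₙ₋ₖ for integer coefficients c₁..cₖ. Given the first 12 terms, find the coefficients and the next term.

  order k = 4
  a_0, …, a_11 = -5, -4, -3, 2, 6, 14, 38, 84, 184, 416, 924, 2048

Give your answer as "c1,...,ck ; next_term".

  a_4 = 2·2 + 0·-3 + 2·-4 + -2·-5 = 6
  a_5 = 2·6 + 0·2 + 2·-3 + -2·-4 = 14
  a_6 = 2·14 + 0·6 + 2·2 + -2·-3 = 38
  a_7 = 2·38 + 0·14 + 2·6 + -2·2 = 84
  a_8 = 2·84 + 0·38 + 2·14 + -2·6 = 184
  a_9 = 2·184 + 0·84 + 2·38 + -2·14 = 416
  a_10 = 2·416 + 0·184 + 2·84 + -2·38 = 924
  a_11 = 2·924 + 0·416 + 2·184 + -2·84 = 2048
  a_12 = 2·2048 + 0·924 + 2·416 + -2·184 = 4560

2,0,2,-2 ; 4560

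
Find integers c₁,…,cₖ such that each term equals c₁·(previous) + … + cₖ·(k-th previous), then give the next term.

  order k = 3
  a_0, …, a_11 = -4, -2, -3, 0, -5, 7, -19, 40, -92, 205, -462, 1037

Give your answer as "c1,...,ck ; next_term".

  a_3 = -2·-3 + 1·-2 + 1·-4 = 0
  a_4 = -2·0 + 1·-3 + 1·-2 = -5
  a_5 = -2·-5 + 1·0 + 1·-3 = 7
  a_6 = -2·7 + 1·-5 + 1·0 = -19
  a_7 = -2·-19 + 1·7 + 1·-5 = 40
  a_8 = -2·40 + 1·-19 + 1·7 = -92
  a_9 = -2·-92 + 1·40 + 1·-19 = 205
  a_10 = -2·205 + 1·-92 + 1·40 = -462
  a_11 = -2·-462 + 1·205 + 1·-92 = 1037
  a_12 = -2·1037 + 1·-462 + 1·205 = -2331

-2,1,1 ; -2331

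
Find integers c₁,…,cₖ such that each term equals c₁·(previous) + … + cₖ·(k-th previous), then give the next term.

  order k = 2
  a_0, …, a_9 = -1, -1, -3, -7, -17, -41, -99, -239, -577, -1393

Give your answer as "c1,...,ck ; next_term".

2,1 ; -3363

  a_2 = 2·-1 + 1·-1 = -3
  a_3 = 2·-3 + 1·-1 = -7
  a_4 = 2·-7 + 1·-3 = -17
  a_5 = 2·-17 + 1·-7 = -41
  a_6 = 2·-41 + 1·-17 = -99
  a_7 = 2·-99 + 1·-41 = -239
  a_8 = 2·-239 + 1·-99 = -577
  a_9 = 2·-577 + 1·-239 = -1393
  a_10 = 2·-1393 + 1·-577 = -3363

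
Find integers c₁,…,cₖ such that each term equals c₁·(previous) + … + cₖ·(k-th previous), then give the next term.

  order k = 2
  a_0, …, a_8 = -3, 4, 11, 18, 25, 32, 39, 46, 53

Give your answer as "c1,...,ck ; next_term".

2,-1 ; 60

  a_2 = 2·4 + -1·-3 = 11
  a_3 = 2·11 + -1·4 = 18
  a_4 = 2·18 + -1·11 = 25
  a_5 = 2·25 + -1·18 = 32
  a_6 = 2·32 + -1·25 = 39
  a_7 = 2·39 + -1·32 = 46
  a_8 = 2·46 + -1·39 = 53
  a_9 = 2·53 + -1·46 = 60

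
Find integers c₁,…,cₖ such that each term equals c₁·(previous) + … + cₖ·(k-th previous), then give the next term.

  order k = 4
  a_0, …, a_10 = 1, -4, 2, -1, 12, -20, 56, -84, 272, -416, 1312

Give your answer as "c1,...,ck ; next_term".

  a_4 = 0·-1 + 4·2 + 0·-4 + 4·1 = 12
  a_5 = 0·12 + 4·-1 + 0·2 + 4·-4 = -20
  a_6 = 0·-20 + 4·12 + 0·-1 + 4·2 = 56
  a_7 = 0·56 + 4·-20 + 0·12 + 4·-1 = -84
  a_8 = 0·-84 + 4·56 + 0·-20 + 4·12 = 272
  a_9 = 0·272 + 4·-84 + 0·56 + 4·-20 = -416
  a_10 = 0·-416 + 4·272 + 0·-84 + 4·56 = 1312
  a_11 = 0·1312 + 4·-416 + 0·272 + 4·-84 = -2000

0,4,0,4 ; -2000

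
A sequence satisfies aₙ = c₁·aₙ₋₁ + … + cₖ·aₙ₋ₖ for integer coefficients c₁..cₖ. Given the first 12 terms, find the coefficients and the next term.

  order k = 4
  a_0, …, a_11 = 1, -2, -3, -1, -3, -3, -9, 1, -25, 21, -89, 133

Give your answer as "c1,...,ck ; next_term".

-1,2,0,2 ; -361

  a_4 = -1·-1 + 2·-3 + 0·-2 + 2·1 = -3
  a_5 = -1·-3 + 2·-1 + 0·-3 + 2·-2 = -3
  a_6 = -1·-3 + 2·-3 + 0·-1 + 2·-3 = -9
  a_7 = -1·-9 + 2·-3 + 0·-3 + 2·-1 = 1
  a_8 = -1·1 + 2·-9 + 0·-3 + 2·-3 = -25
  a_9 = -1·-25 + 2·1 + 0·-9 + 2·-3 = 21
  a_10 = -1·21 + 2·-25 + 0·1 + 2·-9 = -89
  a_11 = -1·-89 + 2·21 + 0·-25 + 2·1 = 133
  a_12 = -1·133 + 2·-89 + 0·21 + 2·-25 = -361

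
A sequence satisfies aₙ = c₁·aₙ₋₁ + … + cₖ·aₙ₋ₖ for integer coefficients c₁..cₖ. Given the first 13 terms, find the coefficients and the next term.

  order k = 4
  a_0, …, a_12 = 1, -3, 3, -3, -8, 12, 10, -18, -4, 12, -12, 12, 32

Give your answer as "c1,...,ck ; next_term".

  a_4 = 0·-3 + -2·3 + 0·-3 + -2·1 = -8
  a_5 = 0·-8 + -2·-3 + 0·3 + -2·-3 = 12
  a_6 = 0·12 + -2·-8 + 0·-3 + -2·3 = 10
  a_7 = 0·10 + -2·12 + 0·-8 + -2·-3 = -18
  a_8 = 0·-18 + -2·10 + 0·12 + -2·-8 = -4
  a_9 = 0·-4 + -2·-18 + 0·10 + -2·12 = 12
  a_10 = 0·12 + -2·-4 + 0·-18 + -2·10 = -12
  a_11 = 0·-12 + -2·12 + 0·-4 + -2·-18 = 12
  a_12 = 0·12 + -2·-12 + 0·12 + -2·-4 = 32
  a_13 = 0·32 + -2·12 + 0·-12 + -2·12 = -48

0,-2,0,-2 ; -48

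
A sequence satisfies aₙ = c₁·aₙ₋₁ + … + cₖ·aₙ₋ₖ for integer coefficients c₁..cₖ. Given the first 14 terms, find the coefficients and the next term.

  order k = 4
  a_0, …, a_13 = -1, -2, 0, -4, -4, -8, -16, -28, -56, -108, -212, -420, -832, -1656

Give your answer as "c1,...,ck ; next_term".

  a_4 = 2·-4 + 1·0 + -1·-2 + -2·-1 = -4
  a_5 = 2·-4 + 1·-4 + -1·0 + -2·-2 = -8
  a_6 = 2·-8 + 1·-4 + -1·-4 + -2·0 = -16
  a_7 = 2·-16 + 1·-8 + -1·-4 + -2·-4 = -28
  a_8 = 2·-28 + 1·-16 + -1·-8 + -2·-4 = -56
  a_9 = 2·-56 + 1·-28 + -1·-16 + -2·-8 = -108
  a_10 = 2·-108 + 1·-56 + -1·-28 + -2·-16 = -212
  a_11 = 2·-212 + 1·-108 + -1·-56 + -2·-28 = -420
  a_12 = 2·-420 + 1·-212 + -1·-108 + -2·-56 = -832
  a_13 = 2·-832 + 1·-420 + -1·-212 + -2·-108 = -1656
  a_14 = 2·-1656 + 1·-832 + -1·-420 + -2·-212 = -3300

2,1,-1,-2 ; -3300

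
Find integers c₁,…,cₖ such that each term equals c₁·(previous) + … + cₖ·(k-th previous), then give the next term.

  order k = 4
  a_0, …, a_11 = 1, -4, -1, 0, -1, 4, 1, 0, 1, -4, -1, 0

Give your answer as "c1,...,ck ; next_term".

  a_4 = 0·0 + 0·-1 + 0·-4 + -1·1 = -1
  a_5 = 0·-1 + 0·0 + 0·-1 + -1·-4 = 4
  a_6 = 0·4 + 0·-1 + 0·0 + -1·-1 = 1
  a_7 = 0·1 + 0·4 + 0·-1 + -1·0 = 0
  a_8 = 0·0 + 0·1 + 0·4 + -1·-1 = 1
  a_9 = 0·1 + 0·0 + 0·1 + -1·4 = -4
  a_10 = 0·-4 + 0·1 + 0·0 + -1·1 = -1
  a_11 = 0·-1 + 0·-4 + 0·1 + -1·0 = 0
  a_12 = 0·0 + 0·-1 + 0·-4 + -1·1 = -1

0,0,0,-1 ; -1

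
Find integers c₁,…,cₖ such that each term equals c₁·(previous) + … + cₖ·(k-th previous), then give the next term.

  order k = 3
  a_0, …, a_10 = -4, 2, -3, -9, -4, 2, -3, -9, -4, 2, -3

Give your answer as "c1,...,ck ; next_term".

1,-1,1 ; -9

  a_3 = 1·-3 + -1·2 + 1·-4 = -9
  a_4 = 1·-9 + -1·-3 + 1·2 = -4
  a_5 = 1·-4 + -1·-9 + 1·-3 = 2
  a_6 = 1·2 + -1·-4 + 1·-9 = -3
  a_7 = 1·-3 + -1·2 + 1·-4 = -9
  a_8 = 1·-9 + -1·-3 + 1·2 = -4
  a_9 = 1·-4 + -1·-9 + 1·-3 = 2
  a_10 = 1·2 + -1·-4 + 1·-9 = -3
  a_11 = 1·-3 + -1·2 + 1·-4 = -9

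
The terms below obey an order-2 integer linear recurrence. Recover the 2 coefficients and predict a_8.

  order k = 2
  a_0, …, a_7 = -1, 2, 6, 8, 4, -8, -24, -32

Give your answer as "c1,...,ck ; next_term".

2,-2 ; -16

  a_2 = 2·2 + -2·-1 = 6
  a_3 = 2·6 + -2·2 = 8
  a_4 = 2·8 + -2·6 = 4
  a_5 = 2·4 + -2·8 = -8
  a_6 = 2·-8 + -2·4 = -24
  a_7 = 2·-24 + -2·-8 = -32
  a_8 = 2·-32 + -2·-24 = -16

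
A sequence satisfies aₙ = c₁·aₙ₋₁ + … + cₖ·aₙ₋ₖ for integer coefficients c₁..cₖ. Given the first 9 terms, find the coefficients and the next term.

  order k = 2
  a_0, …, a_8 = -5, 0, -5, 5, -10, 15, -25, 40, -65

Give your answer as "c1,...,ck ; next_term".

  a_2 = -1·0 + 1·-5 = -5
  a_3 = -1·-5 + 1·0 = 5
  a_4 = -1·5 + 1·-5 = -10
  a_5 = -1·-10 + 1·5 = 15
  a_6 = -1·15 + 1·-10 = -25
  a_7 = -1·-25 + 1·15 = 40
  a_8 = -1·40 + 1·-25 = -65
  a_9 = -1·-65 + 1·40 = 105

-1,1 ; 105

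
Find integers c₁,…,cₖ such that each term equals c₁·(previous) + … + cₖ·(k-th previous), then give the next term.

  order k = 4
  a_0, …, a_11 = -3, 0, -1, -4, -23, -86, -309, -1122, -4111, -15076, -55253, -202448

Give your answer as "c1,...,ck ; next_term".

4,-2,2,3 ; -741771

  a_4 = 4·-4 + -2·-1 + 2·0 + 3·-3 = -23
  a_5 = 4·-23 + -2·-4 + 2·-1 + 3·0 = -86
  a_6 = 4·-86 + -2·-23 + 2·-4 + 3·-1 = -309
  a_7 = 4·-309 + -2·-86 + 2·-23 + 3·-4 = -1122
  a_8 = 4·-1122 + -2·-309 + 2·-86 + 3·-23 = -4111
  a_9 = 4·-4111 + -2·-1122 + 2·-309 + 3·-86 = -15076
  a_10 = 4·-15076 + -2·-4111 + 2·-1122 + 3·-309 = -55253
  a_11 = 4·-55253 + -2·-15076 + 2·-4111 + 3·-1122 = -202448
  a_12 = 4·-202448 + -2·-55253 + 2·-15076 + 3·-4111 = -741771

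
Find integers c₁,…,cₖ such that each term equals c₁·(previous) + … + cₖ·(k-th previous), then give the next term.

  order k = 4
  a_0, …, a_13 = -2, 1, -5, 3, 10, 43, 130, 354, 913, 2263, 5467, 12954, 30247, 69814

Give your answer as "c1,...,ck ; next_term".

  a_4 = 3·3 + 0·-5 + -3·1 + -2·-2 = 10
  a_5 = 3·10 + 0·3 + -3·-5 + -2·1 = 43
  a_6 = 3·43 + 0·10 + -3·3 + -2·-5 = 130
  a_7 = 3·130 + 0·43 + -3·10 + -2·3 = 354
  a_8 = 3·354 + 0·130 + -3·43 + -2·10 = 913
  a_9 = 3·913 + 0·354 + -3·130 + -2·43 = 2263
  a_10 = 3·2263 + 0·913 + -3·354 + -2·130 = 5467
  a_11 = 3·5467 + 0·2263 + -3·913 + -2·354 = 12954
  a_12 = 3·12954 + 0·5467 + -3·2263 + -2·913 = 30247
  a_13 = 3·30247 + 0·12954 + -3·5467 + -2·2263 = 69814
  a_14 = 3·69814 + 0·30247 + -3·12954 + -2·5467 = 159646

3,0,-3,-2 ; 159646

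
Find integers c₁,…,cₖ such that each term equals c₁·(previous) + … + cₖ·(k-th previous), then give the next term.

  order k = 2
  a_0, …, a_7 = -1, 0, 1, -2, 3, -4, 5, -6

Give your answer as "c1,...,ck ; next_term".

  a_2 = -2·0 + -1·-1 = 1
  a_3 = -2·1 + -1·0 = -2
  a_4 = -2·-2 + -1·1 = 3
  a_5 = -2·3 + -1·-2 = -4
  a_6 = -2·-4 + -1·3 = 5
  a_7 = -2·5 + -1·-4 = -6
  a_8 = -2·-6 + -1·5 = 7

-2,-1 ; 7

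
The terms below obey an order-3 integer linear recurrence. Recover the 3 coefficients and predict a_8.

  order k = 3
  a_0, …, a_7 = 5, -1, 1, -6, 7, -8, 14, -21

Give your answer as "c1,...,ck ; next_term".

-1,0,-1 ; 29

  a_3 = -1·1 + 0·-1 + -1·5 = -6
  a_4 = -1·-6 + 0·1 + -1·-1 = 7
  a_5 = -1·7 + 0·-6 + -1·1 = -8
  a_6 = -1·-8 + 0·7 + -1·-6 = 14
  a_7 = -1·14 + 0·-8 + -1·7 = -21
  a_8 = -1·-21 + 0·14 + -1·-8 = 29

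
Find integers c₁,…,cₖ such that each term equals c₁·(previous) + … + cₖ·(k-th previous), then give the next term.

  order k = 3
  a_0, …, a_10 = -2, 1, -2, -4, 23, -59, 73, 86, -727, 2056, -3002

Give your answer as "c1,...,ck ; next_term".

  a_3 = -3·-2 + -4·1 + 3·-2 = -4
  a_4 = -3·-4 + -4·-2 + 3·1 = 23
  a_5 = -3·23 + -4·-4 + 3·-2 = -59
  a_6 = -3·-59 + -4·23 + 3·-4 = 73
  a_7 = -3·73 + -4·-59 + 3·23 = 86
  a_8 = -3·86 + -4·73 + 3·-59 = -727
  a_9 = -3·-727 + -4·86 + 3·73 = 2056
  a_10 = -3·2056 + -4·-727 + 3·86 = -3002
  a_11 = -3·-3002 + -4·2056 + 3·-727 = -1399

-3,-4,3 ; -1399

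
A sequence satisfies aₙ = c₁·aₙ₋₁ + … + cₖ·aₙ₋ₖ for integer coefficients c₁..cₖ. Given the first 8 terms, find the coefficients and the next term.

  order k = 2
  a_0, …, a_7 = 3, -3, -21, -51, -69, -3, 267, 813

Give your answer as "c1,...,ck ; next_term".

  a_2 = 3·-3 + -4·3 = -21
  a_3 = 3·-21 + -4·-3 = -51
  a_4 = 3·-51 + -4·-21 = -69
  a_5 = 3·-69 + -4·-51 = -3
  a_6 = 3·-3 + -4·-69 = 267
  a_7 = 3·267 + -4·-3 = 813
  a_8 = 3·813 + -4·267 = 1371

3,-4 ; 1371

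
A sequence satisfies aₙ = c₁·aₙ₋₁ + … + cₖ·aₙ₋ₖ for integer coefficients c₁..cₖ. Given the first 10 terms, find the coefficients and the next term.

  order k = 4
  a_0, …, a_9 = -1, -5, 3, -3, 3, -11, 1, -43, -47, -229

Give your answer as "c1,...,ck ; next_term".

1,4,1,1 ; -459

  a_4 = 1·-3 + 4·3 + 1·-5 + 1·-1 = 3
  a_5 = 1·3 + 4·-3 + 1·3 + 1·-5 = -11
  a_6 = 1·-11 + 4·3 + 1·-3 + 1·3 = 1
  a_7 = 1·1 + 4·-11 + 1·3 + 1·-3 = -43
  a_8 = 1·-43 + 4·1 + 1·-11 + 1·3 = -47
  a_9 = 1·-47 + 4·-43 + 1·1 + 1·-11 = -229
  a_10 = 1·-229 + 4·-47 + 1·-43 + 1·1 = -459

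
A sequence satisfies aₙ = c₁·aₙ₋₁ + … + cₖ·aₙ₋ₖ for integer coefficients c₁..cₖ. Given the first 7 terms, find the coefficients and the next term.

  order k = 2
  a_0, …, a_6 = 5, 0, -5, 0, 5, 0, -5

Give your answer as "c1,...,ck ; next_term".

0,-1 ; 0

  a_2 = 0·0 + -1·5 = -5
  a_3 = 0·-5 + -1·0 = 0
  a_4 = 0·0 + -1·-5 = 5
  a_5 = 0·5 + -1·0 = 0
  a_6 = 0·0 + -1·5 = -5
  a_7 = 0·-5 + -1·0 = 0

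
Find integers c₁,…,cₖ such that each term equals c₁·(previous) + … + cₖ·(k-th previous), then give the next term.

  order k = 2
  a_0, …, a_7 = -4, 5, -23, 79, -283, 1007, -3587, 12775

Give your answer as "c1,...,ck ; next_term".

  a_2 = -3·5 + 2·-4 = -23
  a_3 = -3·-23 + 2·5 = 79
  a_4 = -3·79 + 2·-23 = -283
  a_5 = -3·-283 + 2·79 = 1007
  a_6 = -3·1007 + 2·-283 = -3587
  a_7 = -3·-3587 + 2·1007 = 12775
  a_8 = -3·12775 + 2·-3587 = -45499

-3,2 ; -45499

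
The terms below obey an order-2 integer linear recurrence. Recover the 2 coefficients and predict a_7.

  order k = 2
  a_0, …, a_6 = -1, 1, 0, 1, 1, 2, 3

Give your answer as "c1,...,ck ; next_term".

1,1 ; 5

  a_2 = 1·1 + 1·-1 = 0
  a_3 = 1·0 + 1·1 = 1
  a_4 = 1·1 + 1·0 = 1
  a_5 = 1·1 + 1·1 = 2
  a_6 = 1·2 + 1·1 = 3
  a_7 = 1·3 + 1·2 = 5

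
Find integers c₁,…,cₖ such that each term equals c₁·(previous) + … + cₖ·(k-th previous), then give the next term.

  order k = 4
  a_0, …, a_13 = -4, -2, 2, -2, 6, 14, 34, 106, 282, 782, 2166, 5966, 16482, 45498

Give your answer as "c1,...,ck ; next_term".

  a_4 = 2·-2 + 2·2 + 1·-2 + -2·-4 = 6
  a_5 = 2·6 + 2·-2 + 1·2 + -2·-2 = 14
  a_6 = 2·14 + 2·6 + 1·-2 + -2·2 = 34
  a_7 = 2·34 + 2·14 + 1·6 + -2·-2 = 106
  a_8 = 2·106 + 2·34 + 1·14 + -2·6 = 282
  a_9 = 2·282 + 2·106 + 1·34 + -2·14 = 782
  a_10 = 2·782 + 2·282 + 1·106 + -2·34 = 2166
  a_11 = 2·2166 + 2·782 + 1·282 + -2·106 = 5966
  a_12 = 2·5966 + 2·2166 + 1·782 + -2·282 = 16482
  a_13 = 2·16482 + 2·5966 + 1·2166 + -2·782 = 45498
  a_14 = 2·45498 + 2·16482 + 1·5966 + -2·2166 = 125594

2,2,1,-2 ; 125594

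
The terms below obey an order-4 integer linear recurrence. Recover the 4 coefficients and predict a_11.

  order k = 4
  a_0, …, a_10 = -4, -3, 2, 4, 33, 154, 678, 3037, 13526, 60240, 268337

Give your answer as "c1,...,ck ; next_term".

  a_4 = 4·4 + 2·2 + 1·-3 + -4·-4 = 33
  a_5 = 4·33 + 2·4 + 1·2 + -4·-3 = 154
  a_6 = 4·154 + 2·33 + 1·4 + -4·2 = 678
  a_7 = 4·678 + 2·154 + 1·33 + -4·4 = 3037
  a_8 = 4·3037 + 2·678 + 1·154 + -4·33 = 13526
  a_9 = 4·13526 + 2·3037 + 1·678 + -4·154 = 60240
  a_10 = 4·60240 + 2·13526 + 1·3037 + -4·678 = 268337
  a_11 = 4·268337 + 2·60240 + 1·13526 + -4·3037 = 1195206

4,2,1,-4 ; 1195206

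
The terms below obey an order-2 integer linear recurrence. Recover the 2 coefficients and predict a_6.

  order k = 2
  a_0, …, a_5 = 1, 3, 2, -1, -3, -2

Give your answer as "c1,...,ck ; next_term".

  a_2 = 1·3 + -1·1 = 2
  a_3 = 1·2 + -1·3 = -1
  a_4 = 1·-1 + -1·2 = -3
  a_5 = 1·-3 + -1·-1 = -2
  a_6 = 1·-2 + -1·-3 = 1

1,-1 ; 1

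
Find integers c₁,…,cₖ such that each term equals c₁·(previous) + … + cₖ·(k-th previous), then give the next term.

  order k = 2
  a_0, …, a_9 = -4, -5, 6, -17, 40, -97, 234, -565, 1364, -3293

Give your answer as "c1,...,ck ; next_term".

  a_2 = -2·-5 + 1·-4 = 6
  a_3 = -2·6 + 1·-5 = -17
  a_4 = -2·-17 + 1·6 = 40
  a_5 = -2·40 + 1·-17 = -97
  a_6 = -2·-97 + 1·40 = 234
  a_7 = -2·234 + 1·-97 = -565
  a_8 = -2·-565 + 1·234 = 1364
  a_9 = -2·1364 + 1·-565 = -3293
  a_10 = -2·-3293 + 1·1364 = 7950

-2,1 ; 7950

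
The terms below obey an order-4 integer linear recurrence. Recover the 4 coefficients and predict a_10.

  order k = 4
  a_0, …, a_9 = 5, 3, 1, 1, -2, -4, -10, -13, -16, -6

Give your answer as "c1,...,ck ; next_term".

2,0,-3,1 ; 17

  a_4 = 2·1 + 0·1 + -3·3 + 1·5 = -2
  a_5 = 2·-2 + 0·1 + -3·1 + 1·3 = -4
  a_6 = 2·-4 + 0·-2 + -3·1 + 1·1 = -10
  a_7 = 2·-10 + 0·-4 + -3·-2 + 1·1 = -13
  a_8 = 2·-13 + 0·-10 + -3·-4 + 1·-2 = -16
  a_9 = 2·-16 + 0·-13 + -3·-10 + 1·-4 = -6
  a_10 = 2·-6 + 0·-16 + -3·-13 + 1·-10 = 17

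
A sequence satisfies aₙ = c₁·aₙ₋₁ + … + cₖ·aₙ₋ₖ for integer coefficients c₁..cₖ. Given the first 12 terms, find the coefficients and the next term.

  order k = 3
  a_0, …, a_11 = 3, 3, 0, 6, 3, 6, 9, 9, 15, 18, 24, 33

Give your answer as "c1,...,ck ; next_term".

0,1,1 ; 42

  a_3 = 0·0 + 1·3 + 1·3 = 6
  a_4 = 0·6 + 1·0 + 1·3 = 3
  a_5 = 0·3 + 1·6 + 1·0 = 6
  a_6 = 0·6 + 1·3 + 1·6 = 9
  a_7 = 0·9 + 1·6 + 1·3 = 9
  a_8 = 0·9 + 1·9 + 1·6 = 15
  a_9 = 0·15 + 1·9 + 1·9 = 18
  a_10 = 0·18 + 1·15 + 1·9 = 24
  a_11 = 0·24 + 1·18 + 1·15 = 33
  a_12 = 0·33 + 1·24 + 1·18 = 42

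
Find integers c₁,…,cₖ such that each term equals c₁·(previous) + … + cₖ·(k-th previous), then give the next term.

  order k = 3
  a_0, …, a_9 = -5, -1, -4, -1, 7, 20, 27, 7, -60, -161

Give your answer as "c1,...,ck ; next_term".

2,-2,-1 ; -209

  a_3 = 2·-4 + -2·-1 + -1·-5 = -1
  a_4 = 2·-1 + -2·-4 + -1·-1 = 7
  a_5 = 2·7 + -2·-1 + -1·-4 = 20
  a_6 = 2·20 + -2·7 + -1·-1 = 27
  a_7 = 2·27 + -2·20 + -1·7 = 7
  a_8 = 2·7 + -2·27 + -1·20 = -60
  a_9 = 2·-60 + -2·7 + -1·27 = -161
  a_10 = 2·-161 + -2·-60 + -1·7 = -209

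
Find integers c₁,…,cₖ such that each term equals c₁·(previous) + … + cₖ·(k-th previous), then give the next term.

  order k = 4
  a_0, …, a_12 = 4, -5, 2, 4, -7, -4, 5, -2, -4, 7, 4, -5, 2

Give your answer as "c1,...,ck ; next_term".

1,-1,1,-1 ; 4

  a_4 = 1·4 + -1·2 + 1·-5 + -1·4 = -7
  a_5 = 1·-7 + -1·4 + 1·2 + -1·-5 = -4
  a_6 = 1·-4 + -1·-7 + 1·4 + -1·2 = 5
  a_7 = 1·5 + -1·-4 + 1·-7 + -1·4 = -2
  a_8 = 1·-2 + -1·5 + 1·-4 + -1·-7 = -4
  a_9 = 1·-4 + -1·-2 + 1·5 + -1·-4 = 7
  a_10 = 1·7 + -1·-4 + 1·-2 + -1·5 = 4
  a_11 = 1·4 + -1·7 + 1·-4 + -1·-2 = -5
  a_12 = 1·-5 + -1·4 + 1·7 + -1·-4 = 2
  a_13 = 1·2 + -1·-5 + 1·4 + -1·7 = 4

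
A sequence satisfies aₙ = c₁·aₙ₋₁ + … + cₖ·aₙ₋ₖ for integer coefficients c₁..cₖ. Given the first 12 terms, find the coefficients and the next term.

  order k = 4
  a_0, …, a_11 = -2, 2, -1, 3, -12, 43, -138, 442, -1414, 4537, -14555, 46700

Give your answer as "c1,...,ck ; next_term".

-3,1,2,3 ; -149823

  a_4 = -3·3 + 1·-1 + 2·2 + 3·-2 = -12
  a_5 = -3·-12 + 1·3 + 2·-1 + 3·2 = 43
  a_6 = -3·43 + 1·-12 + 2·3 + 3·-1 = -138
  a_7 = -3·-138 + 1·43 + 2·-12 + 3·3 = 442
  a_8 = -3·442 + 1·-138 + 2·43 + 3·-12 = -1414
  a_9 = -3·-1414 + 1·442 + 2·-138 + 3·43 = 4537
  a_10 = -3·4537 + 1·-1414 + 2·442 + 3·-138 = -14555
  a_11 = -3·-14555 + 1·4537 + 2·-1414 + 3·442 = 46700
  a_12 = -3·46700 + 1·-14555 + 2·4537 + 3·-1414 = -149823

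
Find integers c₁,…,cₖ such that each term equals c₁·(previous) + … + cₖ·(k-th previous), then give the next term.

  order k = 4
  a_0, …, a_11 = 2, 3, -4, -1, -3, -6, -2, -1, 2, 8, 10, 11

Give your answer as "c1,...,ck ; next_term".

  a_4 = 1·-1 + 0·-4 + 0·3 + -1·2 = -3
  a_5 = 1·-3 + 0·-1 + 0·-4 + -1·3 = -6
  a_6 = 1·-6 + 0·-3 + 0·-1 + -1·-4 = -2
  a_7 = 1·-2 + 0·-6 + 0·-3 + -1·-1 = -1
  a_8 = 1·-1 + 0·-2 + 0·-6 + -1·-3 = 2
  a_9 = 1·2 + 0·-1 + 0·-2 + -1·-6 = 8
  a_10 = 1·8 + 0·2 + 0·-1 + -1·-2 = 10
  a_11 = 1·10 + 0·8 + 0·2 + -1·-1 = 11
  a_12 = 1·11 + 0·10 + 0·8 + -1·2 = 9

1,0,0,-1 ; 9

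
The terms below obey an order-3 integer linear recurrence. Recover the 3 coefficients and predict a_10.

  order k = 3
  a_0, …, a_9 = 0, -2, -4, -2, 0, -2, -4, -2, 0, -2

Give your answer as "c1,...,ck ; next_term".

1,-1,1 ; -4

  a_3 = 1·-4 + -1·-2 + 1·0 = -2
  a_4 = 1·-2 + -1·-4 + 1·-2 = 0
  a_5 = 1·0 + -1·-2 + 1·-4 = -2
  a_6 = 1·-2 + -1·0 + 1·-2 = -4
  a_7 = 1·-4 + -1·-2 + 1·0 = -2
  a_8 = 1·-2 + -1·-4 + 1·-2 = 0
  a_9 = 1·0 + -1·-2 + 1·-4 = -2
  a_10 = 1·-2 + -1·0 + 1·-2 = -4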